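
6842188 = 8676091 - 1833903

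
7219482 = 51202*141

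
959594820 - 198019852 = 761574968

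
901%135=91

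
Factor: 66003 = 3^1* 7^2*449^1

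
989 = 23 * 43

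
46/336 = 23/168=0.14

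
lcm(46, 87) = 4002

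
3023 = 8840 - 5817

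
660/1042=330/521 = 0.63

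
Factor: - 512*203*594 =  - 61737984  =  - 2^10 * 3^3*7^1*11^1* 29^1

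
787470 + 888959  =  1676429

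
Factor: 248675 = 5^2 * 7^3*29^1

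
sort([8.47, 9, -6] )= [ - 6, 8.47,9]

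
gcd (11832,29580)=5916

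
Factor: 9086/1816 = 4543/908 = 2^( - 2)*7^1*11^1 * 59^1*227^( - 1) 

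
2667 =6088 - 3421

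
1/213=1/213 = 0.00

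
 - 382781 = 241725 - 624506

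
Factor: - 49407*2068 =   -  102173676 = -  2^2*3^1*11^1 * 43^1*47^1*  383^1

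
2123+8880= 11003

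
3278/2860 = 149/130  =  1.15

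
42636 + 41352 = 83988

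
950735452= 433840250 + 516895202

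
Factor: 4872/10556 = 6/13 = 2^1*3^1*13^( - 1)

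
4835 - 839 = 3996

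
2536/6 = 422 + 2/3=422.67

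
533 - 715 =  - 182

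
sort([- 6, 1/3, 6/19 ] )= [ - 6, 6/19, 1/3 ]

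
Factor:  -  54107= -61^1*887^1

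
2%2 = 0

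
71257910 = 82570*863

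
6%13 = 6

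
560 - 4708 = -4148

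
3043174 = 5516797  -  2473623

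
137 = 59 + 78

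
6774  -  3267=3507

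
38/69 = 38/69 =0.55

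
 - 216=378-594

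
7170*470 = 3369900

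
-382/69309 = -1 + 68927/69309 = - 0.01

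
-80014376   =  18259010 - 98273386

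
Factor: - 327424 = - 2^8*1279^1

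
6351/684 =2117/228= 9.29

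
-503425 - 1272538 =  - 1775963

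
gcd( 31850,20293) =91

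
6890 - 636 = 6254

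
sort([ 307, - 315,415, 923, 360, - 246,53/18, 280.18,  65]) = [ - 315,  -  246 , 53/18, 65,280.18,307, 360, 415, 923]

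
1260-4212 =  - 2952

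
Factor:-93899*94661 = - 7^1*13^1*31^1*233^1*13523^1= -8888573239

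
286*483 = 138138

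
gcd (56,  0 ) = 56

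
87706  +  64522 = 152228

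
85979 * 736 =63280544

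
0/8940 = 0=0.00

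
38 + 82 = 120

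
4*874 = 3496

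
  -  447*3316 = - 1482252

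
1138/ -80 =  - 15+31/40 = - 14.22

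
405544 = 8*50693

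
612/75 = 204/25 = 8.16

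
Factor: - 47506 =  - 2^1*23753^1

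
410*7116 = 2917560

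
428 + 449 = 877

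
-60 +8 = - 52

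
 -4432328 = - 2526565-1905763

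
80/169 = 80/169 = 0.47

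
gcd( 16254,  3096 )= 774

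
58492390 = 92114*635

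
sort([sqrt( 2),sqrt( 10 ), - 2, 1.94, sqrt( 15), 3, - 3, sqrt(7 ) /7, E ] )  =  [ - 3, - 2,sqrt( 7) /7, sqrt(2),1.94,E,3,sqrt( 10),sqrt(15)]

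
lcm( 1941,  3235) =9705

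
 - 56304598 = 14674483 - 70979081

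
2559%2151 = 408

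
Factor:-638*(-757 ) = 2^1 * 11^1*29^1*757^1 = 482966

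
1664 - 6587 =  - 4923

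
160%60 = 40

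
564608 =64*8822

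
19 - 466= -447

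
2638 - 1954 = 684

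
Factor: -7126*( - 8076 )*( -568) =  -2^6*3^1*7^1* 71^1*509^1 * 673^1 = -32688159168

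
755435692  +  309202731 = 1064638423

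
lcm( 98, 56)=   392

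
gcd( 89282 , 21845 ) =1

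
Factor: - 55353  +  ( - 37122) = - 92475 = - 3^3*5^2*137^1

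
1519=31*49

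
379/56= 379/56 = 6.77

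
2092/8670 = 1046/4335 =0.24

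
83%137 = 83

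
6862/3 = 2287 + 1/3=2287.33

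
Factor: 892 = 2^2*223^1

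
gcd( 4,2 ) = 2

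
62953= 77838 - 14885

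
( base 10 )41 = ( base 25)1G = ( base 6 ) 105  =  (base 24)1h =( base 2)101001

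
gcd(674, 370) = 2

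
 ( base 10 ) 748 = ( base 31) o4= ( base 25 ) 14N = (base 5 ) 10443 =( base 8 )1354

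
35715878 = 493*72446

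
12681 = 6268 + 6413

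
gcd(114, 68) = 2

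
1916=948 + 968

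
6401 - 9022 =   -  2621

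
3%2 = 1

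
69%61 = 8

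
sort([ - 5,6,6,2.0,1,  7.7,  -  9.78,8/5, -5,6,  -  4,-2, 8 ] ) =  [  -  9.78, - 5 , - 5, - 4, - 2 , 1,8/5, 2.0, 6,6, 6,  7.7,8]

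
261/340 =261/340 = 0.77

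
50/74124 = 25/37062 = 0.00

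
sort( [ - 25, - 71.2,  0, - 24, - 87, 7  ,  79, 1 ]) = [ - 87, - 71.2,-25, - 24, 0  ,  1, 7, 79 ]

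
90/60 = 1+1/2 = 1.50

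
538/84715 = 538/84715 = 0.01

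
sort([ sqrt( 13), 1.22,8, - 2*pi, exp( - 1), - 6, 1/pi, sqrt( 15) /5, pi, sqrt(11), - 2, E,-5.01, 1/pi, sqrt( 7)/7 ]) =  [  -  2*pi, - 6, - 5.01 , - 2, 1/pi, 1/pi, exp( - 1 ),sqrt(7) /7, sqrt( 15 ) /5,  1.22,E,  pi,sqrt ( 11), sqrt(13),8 ]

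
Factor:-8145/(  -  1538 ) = 2^(-1)*3^2*5^1*181^1 *769^( - 1 ) 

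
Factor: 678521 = 17^1 *167^1 * 239^1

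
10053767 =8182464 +1871303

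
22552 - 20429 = 2123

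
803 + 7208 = 8011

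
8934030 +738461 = 9672491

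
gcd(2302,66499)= 1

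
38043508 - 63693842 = - 25650334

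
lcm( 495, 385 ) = 3465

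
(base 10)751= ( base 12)527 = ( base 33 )mp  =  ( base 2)1011101111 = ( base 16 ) 2EF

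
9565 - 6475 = 3090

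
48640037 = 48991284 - 351247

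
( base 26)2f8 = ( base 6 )12034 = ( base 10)1750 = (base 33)1K1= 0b11011010110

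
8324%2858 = 2608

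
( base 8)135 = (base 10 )93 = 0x5D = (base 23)41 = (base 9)113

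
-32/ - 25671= 32/25671 = 0.00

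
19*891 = 16929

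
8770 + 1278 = 10048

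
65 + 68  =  133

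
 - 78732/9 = -8748= - 8748.00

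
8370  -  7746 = 624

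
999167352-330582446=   668584906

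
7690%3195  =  1300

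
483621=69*7009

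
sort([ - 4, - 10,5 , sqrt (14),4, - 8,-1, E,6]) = [ - 10 , - 8 , - 4 , - 1,  E,  sqrt( 14 ),4, 5 , 6]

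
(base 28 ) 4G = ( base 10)128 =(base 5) 1003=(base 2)10000000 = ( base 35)3N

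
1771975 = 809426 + 962549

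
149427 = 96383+53044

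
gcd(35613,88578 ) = 9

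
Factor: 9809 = 17^1*577^1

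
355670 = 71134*5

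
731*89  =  65059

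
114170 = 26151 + 88019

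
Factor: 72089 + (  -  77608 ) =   -  5519^1=- 5519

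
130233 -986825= -856592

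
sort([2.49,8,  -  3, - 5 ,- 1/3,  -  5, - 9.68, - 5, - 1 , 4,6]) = [ - 9.68,-5, - 5,  -  5,  -  3 ,-1,- 1/3, 2.49, 4, 6,8 ] 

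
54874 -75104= -20230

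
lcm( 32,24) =96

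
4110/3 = 1370 = 1370.00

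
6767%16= 15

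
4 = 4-0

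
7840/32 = 245 = 245.00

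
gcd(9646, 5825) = 1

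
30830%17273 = 13557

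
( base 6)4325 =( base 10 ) 989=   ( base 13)5b1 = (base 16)3dd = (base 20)299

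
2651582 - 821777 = 1829805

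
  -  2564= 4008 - 6572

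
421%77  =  36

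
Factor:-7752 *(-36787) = 285172824= 2^3*3^1* 17^1*19^1*36787^1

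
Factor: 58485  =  3^1*5^1 *7^1*557^1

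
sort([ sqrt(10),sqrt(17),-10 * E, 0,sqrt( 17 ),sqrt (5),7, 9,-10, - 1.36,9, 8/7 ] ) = [-10 * E, - 10,  -  1.36,0,8/7, sqrt( 5),sqrt(10), sqrt( 17 ),sqrt(17 ), 7, 9, 9]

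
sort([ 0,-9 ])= [ - 9,0]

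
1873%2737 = 1873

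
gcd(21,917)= 7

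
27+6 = 33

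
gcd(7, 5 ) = 1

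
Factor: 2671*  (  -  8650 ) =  - 2^1 * 5^2 * 173^1 * 2671^1 = - 23104150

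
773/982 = 773/982 = 0.79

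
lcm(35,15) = 105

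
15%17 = 15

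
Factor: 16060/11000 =2^(  -  1)*5^( - 2 )*73^1 = 73/50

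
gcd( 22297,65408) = 1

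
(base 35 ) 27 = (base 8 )115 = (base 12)65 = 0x4D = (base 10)77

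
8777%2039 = 621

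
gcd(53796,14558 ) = 2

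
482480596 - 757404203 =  - 274923607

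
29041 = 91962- 62921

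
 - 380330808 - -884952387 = 504621579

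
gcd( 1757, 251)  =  251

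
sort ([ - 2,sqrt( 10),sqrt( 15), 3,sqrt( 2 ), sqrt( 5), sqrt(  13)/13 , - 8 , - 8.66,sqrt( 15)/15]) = [ - 8.66, - 8, - 2,sqrt( 15 )/15 , sqrt(  13 ) /13,  sqrt( 2 ), sqrt( 5 ), 3,sqrt(10), sqrt( 15 )]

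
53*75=3975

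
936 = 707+229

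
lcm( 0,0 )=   0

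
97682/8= 12210 + 1/4 = 12210.25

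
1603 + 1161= 2764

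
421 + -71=350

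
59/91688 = 59/91688=0.00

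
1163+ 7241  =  8404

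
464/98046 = 232/49023 = 0.00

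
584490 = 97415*6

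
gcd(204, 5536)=4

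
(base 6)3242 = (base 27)10h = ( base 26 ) 12I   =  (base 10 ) 746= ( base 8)1352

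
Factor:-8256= -2^6*3^1*43^1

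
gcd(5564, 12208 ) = 4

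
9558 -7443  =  2115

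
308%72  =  20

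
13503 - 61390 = - 47887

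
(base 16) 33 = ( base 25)21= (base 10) 51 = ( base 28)1n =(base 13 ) 3C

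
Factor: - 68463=-3^2* 7607^1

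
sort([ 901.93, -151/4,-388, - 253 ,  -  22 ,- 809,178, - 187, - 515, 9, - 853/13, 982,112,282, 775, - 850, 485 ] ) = [ - 850, - 809,-515 , - 388, - 253,-187, - 853/13, - 151/4, - 22, 9,112 , 178, 282,485,775, 901.93,982]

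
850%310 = 230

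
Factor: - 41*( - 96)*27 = 2^5*3^4*41^1 = 106272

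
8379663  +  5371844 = 13751507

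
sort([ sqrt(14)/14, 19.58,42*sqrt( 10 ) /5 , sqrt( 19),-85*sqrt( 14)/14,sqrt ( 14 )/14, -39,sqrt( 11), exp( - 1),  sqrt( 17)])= [-39, - 85 * sqrt(14 )/14 , sqrt( 14 ) /14,sqrt( 14 ) /14, exp( - 1) , sqrt( 11 ),sqrt(17),sqrt( 19 ),19.58,  42 *sqrt(10)/5 ]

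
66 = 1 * 66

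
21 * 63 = 1323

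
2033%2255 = 2033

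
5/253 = 5/253 = 0.02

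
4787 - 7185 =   -  2398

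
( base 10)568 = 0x238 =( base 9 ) 701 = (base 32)HO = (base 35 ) g8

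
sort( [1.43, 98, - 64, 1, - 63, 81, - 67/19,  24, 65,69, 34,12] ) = [ - 64,-63,- 67/19, 1, 1.43 , 12,24,34 , 65,69,  81, 98]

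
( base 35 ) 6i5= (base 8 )17461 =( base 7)32165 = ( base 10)7985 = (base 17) 1AAC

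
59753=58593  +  1160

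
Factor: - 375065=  - 5^1 * 75013^1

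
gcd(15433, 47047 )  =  11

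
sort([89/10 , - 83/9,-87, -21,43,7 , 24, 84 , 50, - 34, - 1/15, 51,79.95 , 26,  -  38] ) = [ - 87, - 38, - 34, - 21,-83/9, - 1/15,7, 89/10,24, 26, 43, 50 , 51 , 79.95,84]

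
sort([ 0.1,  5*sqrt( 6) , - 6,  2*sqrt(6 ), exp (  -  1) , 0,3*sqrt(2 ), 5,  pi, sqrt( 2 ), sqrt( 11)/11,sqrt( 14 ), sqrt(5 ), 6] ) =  [ -6, 0, 0.1, sqrt( 11 ) /11,exp(-1 ),sqrt( 2) , sqrt(5), pi, sqrt( 14 ), 3*sqrt (2 ), 2 * sqrt( 6), 5, 6, 5*sqrt( 6) ] 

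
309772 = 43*7204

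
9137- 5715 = 3422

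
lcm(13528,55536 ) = 1055184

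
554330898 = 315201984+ 239128914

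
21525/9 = 7175/3 = 2391.67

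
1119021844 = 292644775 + 826377069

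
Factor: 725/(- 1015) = -5/7 = - 5^1*7^( -1)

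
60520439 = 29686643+30833796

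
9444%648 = 372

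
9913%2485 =2458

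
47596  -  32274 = 15322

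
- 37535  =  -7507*5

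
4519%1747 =1025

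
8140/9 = 904+4/9= 904.44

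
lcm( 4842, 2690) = 24210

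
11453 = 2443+9010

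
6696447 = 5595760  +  1100687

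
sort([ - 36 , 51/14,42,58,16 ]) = [ - 36,51/14,  16, 42,  58 ] 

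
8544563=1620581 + 6923982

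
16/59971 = 16/59971= 0.00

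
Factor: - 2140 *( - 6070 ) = 12989800= 2^3*5^2*107^1*607^1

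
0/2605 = 0 = 0.00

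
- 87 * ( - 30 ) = 2610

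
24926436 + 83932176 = 108858612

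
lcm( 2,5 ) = 10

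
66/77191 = 66/77191 = 0.00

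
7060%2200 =460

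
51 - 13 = 38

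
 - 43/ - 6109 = 43/6109 = 0.01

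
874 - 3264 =- 2390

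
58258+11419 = 69677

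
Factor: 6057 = 3^2*673^1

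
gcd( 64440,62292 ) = 2148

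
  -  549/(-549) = 1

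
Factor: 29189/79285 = 289/785 = 5^(  -  1)*17^2*157^ ( - 1)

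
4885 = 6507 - 1622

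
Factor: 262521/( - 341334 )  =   - 2^( - 1 )*7^( - 1 )*43^( - 1 )*463^1 = - 463/602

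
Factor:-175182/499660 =- 2^ ( - 1 )*3^1*5^( - 1 )*83^( - 1 )*97^1 =-291/830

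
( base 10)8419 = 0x20e3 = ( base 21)j1j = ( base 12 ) 4A57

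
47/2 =23 + 1/2 = 23.50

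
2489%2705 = 2489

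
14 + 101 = 115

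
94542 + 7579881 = 7674423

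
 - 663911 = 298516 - 962427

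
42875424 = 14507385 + 28368039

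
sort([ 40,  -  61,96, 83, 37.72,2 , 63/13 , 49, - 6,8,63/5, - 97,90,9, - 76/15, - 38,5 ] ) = [ - 97, - 61, - 38, - 6, - 76/15, 2,63/13 , 5,8,9, 63/5, 37.72, 40 , 49,83,90,96]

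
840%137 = 18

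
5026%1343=997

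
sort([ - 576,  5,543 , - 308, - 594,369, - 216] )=[ - 594,-576, - 308,  -  216,5,369,543 ]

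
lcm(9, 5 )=45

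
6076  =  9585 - 3509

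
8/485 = 8/485 = 0.02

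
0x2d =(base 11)41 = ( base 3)1200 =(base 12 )39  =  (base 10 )45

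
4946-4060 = 886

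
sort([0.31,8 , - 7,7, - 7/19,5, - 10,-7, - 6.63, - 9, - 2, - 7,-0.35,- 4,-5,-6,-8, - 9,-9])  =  [ -10,  -  9, - 9,  -  9 , - 8,-7, -7, - 7, - 6.63,  -  6,-5,- 4,-2, - 7/19,-0.35,0.31, 5, 7, 8]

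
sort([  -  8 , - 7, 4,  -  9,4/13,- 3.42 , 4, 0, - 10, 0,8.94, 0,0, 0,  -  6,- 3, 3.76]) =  [ -10, - 9, - 8, - 7, - 6, - 3.42, - 3, 0, 0,0, 0, 0, 4/13  ,  3.76, 4, 4, 8.94 ]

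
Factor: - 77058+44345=-32713  =  -32713^1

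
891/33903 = 99/3767  =  0.03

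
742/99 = 742/99 = 7.49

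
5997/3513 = 1999/1171 =1.71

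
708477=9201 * 77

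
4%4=0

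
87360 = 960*91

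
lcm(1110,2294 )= 34410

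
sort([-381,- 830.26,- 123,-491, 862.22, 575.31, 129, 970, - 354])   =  [ - 830.26,-491, - 381,  -  354, - 123, 129, 575.31,862.22, 970]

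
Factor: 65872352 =2^5 *7^1 * 13^1*22621^1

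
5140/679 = 7+ 387/679 = 7.57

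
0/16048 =0 = 0.00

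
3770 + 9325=13095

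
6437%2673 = 1091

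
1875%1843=32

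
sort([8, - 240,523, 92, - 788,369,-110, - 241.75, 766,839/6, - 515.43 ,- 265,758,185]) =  [ -788, - 515.43, - 265, - 241.75, - 240, - 110,8,  92,839/6,185, 369, 523,758,766]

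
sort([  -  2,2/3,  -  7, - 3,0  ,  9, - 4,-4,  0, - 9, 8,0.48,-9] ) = [-9,-9, - 7,-4,-4, -3  ,-2,0,  0, 0.48,2/3,8,9]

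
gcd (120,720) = 120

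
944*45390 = 42848160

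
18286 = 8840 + 9446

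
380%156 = 68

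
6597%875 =472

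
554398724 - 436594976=117803748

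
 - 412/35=-412/35 = - 11.77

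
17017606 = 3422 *4973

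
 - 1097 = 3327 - 4424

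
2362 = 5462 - 3100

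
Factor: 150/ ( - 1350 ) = - 3^( -2) = -1/9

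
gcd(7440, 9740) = 20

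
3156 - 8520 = - 5364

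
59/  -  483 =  - 1 + 424/483 = - 0.12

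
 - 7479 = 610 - 8089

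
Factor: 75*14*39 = 2^1*3^2*5^2*7^1*13^1 = 40950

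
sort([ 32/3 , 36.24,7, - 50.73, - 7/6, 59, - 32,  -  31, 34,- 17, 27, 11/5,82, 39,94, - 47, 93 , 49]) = [-50.73, - 47,  -  32, -31, - 17, - 7/6, 11/5,7, 32/3,  27,34, 36.24, 39, 49, 59, 82, 93, 94] 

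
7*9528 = 66696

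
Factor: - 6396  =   - 2^2 * 3^1*13^1 * 41^1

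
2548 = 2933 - 385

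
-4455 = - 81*55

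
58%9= 4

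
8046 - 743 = 7303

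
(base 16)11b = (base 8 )433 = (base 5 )2113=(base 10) 283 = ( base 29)9M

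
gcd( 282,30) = 6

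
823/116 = 7 + 11/116= 7.09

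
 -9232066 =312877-9544943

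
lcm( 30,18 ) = 90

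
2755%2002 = 753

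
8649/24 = 360 + 3/8 = 360.38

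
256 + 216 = 472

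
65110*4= 260440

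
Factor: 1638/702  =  3^(-1)* 7^1=7/3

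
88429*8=707432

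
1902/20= 951/10  =  95.10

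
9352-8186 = 1166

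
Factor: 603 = 3^2*67^1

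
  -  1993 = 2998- 4991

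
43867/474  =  92 + 259/474 = 92.55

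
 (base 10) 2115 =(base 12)1283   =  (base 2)100001000011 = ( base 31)267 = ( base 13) C69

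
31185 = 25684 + 5501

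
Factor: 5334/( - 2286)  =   - 7/3 = - 3^( - 1) * 7^1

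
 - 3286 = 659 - 3945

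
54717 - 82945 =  - 28228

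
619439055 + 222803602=842242657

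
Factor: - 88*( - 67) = 5896 = 2^3 * 11^1*67^1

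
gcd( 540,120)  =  60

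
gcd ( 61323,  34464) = 3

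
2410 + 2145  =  4555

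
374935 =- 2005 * ( - 187 ) 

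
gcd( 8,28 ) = 4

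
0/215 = 0 = 0.00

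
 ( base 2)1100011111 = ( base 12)567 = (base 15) 384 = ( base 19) 241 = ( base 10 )799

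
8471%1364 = 287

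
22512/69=326 + 6/23 =326.26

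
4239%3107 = 1132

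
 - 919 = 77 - 996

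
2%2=0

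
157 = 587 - 430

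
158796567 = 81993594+76802973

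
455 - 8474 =-8019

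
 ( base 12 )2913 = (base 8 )11237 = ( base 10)4767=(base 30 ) 58r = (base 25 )7FH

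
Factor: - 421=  - 421^1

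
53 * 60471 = 3204963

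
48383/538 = 89+501/538  =  89.93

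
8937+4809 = 13746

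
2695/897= 3 + 4/897= 3.00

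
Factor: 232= 2^3 *29^1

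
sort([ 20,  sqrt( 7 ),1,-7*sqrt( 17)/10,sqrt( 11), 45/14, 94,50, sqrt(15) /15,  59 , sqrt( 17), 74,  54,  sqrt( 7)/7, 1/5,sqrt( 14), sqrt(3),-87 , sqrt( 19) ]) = [ - 87,-7*sqrt( 17)/10,1/5 , sqrt( 15 )/15,sqrt( 7)/7 , 1,  sqrt (3 ),sqrt (7 ),45/14, sqrt( 11),  sqrt( 14 ), sqrt( 17 ),sqrt( 19) , 20,  50,54,59,74, 94 ]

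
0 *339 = 0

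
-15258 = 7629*( - 2 ) 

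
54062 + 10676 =64738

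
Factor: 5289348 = 2^2*3^1*211^1*2089^1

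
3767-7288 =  - 3521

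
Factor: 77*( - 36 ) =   -  2^2*3^2*7^1*11^1  =  - 2772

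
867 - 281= 586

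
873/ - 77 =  - 12+51/77= - 11.34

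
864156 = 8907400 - 8043244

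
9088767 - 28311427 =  - 19222660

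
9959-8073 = 1886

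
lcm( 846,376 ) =3384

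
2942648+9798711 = 12741359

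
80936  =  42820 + 38116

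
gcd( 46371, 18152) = 1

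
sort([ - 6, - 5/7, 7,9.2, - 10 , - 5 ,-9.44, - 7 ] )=[ - 10, - 9.44, - 7, - 6, - 5, - 5/7, 7,9.2 ]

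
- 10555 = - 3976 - 6579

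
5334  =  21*254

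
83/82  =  1 + 1/82 = 1.01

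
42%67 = 42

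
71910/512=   140 +115/256 = 140.45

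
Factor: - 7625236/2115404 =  - 23^1*509^ ( - 1)*1039^( - 1)*82883^1 = - 1906309/528851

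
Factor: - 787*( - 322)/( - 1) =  - 2^1*7^1*23^1 * 787^1= - 253414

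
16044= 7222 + 8822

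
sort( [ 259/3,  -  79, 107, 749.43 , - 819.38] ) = [ - 819.38, - 79 , 259/3,107,  749.43] 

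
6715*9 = 60435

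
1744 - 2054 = -310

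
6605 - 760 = 5845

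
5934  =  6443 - 509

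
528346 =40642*13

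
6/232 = 3/116 = 0.03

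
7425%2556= 2313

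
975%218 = 103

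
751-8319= -7568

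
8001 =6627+1374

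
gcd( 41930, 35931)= 7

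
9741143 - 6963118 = 2778025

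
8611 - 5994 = 2617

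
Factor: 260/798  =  130/399  =  2^1*3^( - 1 )*5^1 * 7^( - 1)*13^1*19^( - 1 )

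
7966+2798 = 10764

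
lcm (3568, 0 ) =0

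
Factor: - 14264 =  - 2^3*1783^1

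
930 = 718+212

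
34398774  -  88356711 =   -  53957937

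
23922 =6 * 3987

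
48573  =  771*63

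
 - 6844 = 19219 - 26063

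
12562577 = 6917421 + 5645156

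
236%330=236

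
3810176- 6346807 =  - 2536631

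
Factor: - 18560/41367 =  - 2^7*3^(- 1)*5^1*29^1*13789^( - 1) 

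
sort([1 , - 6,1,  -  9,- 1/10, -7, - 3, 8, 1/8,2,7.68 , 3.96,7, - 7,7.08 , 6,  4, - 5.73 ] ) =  [ - 9, - 7,-7, - 6, - 5.73, - 3, - 1/10,1/8,  1, 1,2 , 3.96,4,6,7, 7.08,  7.68, 8] 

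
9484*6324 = 59976816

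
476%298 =178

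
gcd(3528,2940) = 588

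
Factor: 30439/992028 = 2^(-2 )*3^(-1 )*19^(-2) * 61^1 * 229^(  -  1 )*499^1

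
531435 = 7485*71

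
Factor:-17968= - 2^4*1123^1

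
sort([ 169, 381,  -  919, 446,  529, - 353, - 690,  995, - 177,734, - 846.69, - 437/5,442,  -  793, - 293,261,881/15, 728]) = [-919,-846.69, - 793, - 690, - 353,  -  293, - 177, - 437/5,881/15,169,261 , 381, 442,446, 529 , 728, 734,995] 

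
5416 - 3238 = 2178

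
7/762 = 7/762=0.01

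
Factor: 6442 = 2^1 * 3221^1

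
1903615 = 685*2779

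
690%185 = 135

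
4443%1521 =1401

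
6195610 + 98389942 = 104585552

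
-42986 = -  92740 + 49754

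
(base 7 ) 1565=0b1001111011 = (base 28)MJ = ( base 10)635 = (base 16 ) 27B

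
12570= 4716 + 7854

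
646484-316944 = 329540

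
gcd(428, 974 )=2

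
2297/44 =52 + 9/44= 52.20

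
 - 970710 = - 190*5109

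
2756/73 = 37 +55/73 = 37.75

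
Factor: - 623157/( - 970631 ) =3^1 *311^( - 1 ) * 3121^(-1)*207719^1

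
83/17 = 83/17 = 4.88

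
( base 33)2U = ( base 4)1200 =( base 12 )80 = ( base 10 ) 96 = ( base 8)140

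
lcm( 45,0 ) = 0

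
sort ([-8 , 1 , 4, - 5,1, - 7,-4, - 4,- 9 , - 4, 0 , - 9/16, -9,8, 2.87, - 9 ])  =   [  -  9,-9 , - 9, - 8, - 7, - 5,-4, - 4, - 4, - 9/16, 0,1,1,2.87,4,8]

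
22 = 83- 61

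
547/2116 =547/2116 = 0.26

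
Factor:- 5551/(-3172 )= 2^(-2 )*7^1 = 7/4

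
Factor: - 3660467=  - 29^1*126223^1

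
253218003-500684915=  - 247466912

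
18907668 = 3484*5427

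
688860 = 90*7654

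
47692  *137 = 6533804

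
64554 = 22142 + 42412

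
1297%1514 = 1297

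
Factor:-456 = - 2^3*3^1 * 19^1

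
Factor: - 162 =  - 2^1 * 3^4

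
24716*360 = 8897760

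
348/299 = 348/299 = 1.16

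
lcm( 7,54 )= 378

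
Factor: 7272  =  2^3*3^2*101^1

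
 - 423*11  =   - 4653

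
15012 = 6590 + 8422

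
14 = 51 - 37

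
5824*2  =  11648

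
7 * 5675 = 39725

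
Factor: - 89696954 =-2^1 *37^1*1212121^1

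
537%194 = 149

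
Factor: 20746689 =3^1*19^1*363977^1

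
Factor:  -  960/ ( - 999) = 320/333 =2^6*3^( - 2) * 5^1*37^ ( - 1)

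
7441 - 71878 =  - 64437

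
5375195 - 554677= 4820518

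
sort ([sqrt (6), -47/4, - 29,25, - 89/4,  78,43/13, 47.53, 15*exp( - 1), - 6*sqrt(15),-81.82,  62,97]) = [ - 81.82, - 29, - 6* sqrt(15), - 89/4, - 47/4 , sqrt( 6 ), 43/13, 15*exp(-1 ) , 25,  47.53,  62 , 78,97 ] 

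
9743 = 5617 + 4126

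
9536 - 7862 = 1674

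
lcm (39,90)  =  1170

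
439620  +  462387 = 902007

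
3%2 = 1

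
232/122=116/61=1.90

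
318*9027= 2870586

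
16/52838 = 8/26419 = 0.00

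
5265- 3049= 2216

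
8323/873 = 8323/873 = 9.53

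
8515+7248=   15763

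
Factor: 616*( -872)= - 2^6  *  7^1*11^1*109^1 = - 537152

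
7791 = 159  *49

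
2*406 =812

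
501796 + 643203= 1144999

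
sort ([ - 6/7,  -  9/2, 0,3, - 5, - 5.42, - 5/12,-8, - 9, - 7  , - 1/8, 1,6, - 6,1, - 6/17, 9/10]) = [-9, - 8,- 7,-6, - 5.42, - 5, - 9/2, - 6/7, - 5/12, -6/17, - 1/8,0, 9/10,1, 1,3  ,  6 ]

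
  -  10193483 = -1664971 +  - 8528512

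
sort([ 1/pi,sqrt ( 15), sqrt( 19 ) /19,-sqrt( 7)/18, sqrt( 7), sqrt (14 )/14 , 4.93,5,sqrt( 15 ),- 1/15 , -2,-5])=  [ - 5, - 2, - sqrt (7)/18,  -  1/15, sqrt( 19 ) /19, sqrt( 14 )/14,1/pi,  sqrt( 7),sqrt( 15) , sqrt( 15),4.93,5]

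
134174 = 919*146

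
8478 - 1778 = 6700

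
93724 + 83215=176939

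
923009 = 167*5527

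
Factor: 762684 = 2^2*3^1*13^1  *  4889^1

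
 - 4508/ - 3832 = 1 + 169/958  =  1.18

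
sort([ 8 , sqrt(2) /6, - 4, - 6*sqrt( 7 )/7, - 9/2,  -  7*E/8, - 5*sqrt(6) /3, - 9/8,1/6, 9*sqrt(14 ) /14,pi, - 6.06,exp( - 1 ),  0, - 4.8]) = [ - 6.06, - 4.8, - 9/2, - 5*sqrt (6) /3, - 4, - 7*E/8,-6*sqrt (7)/7, - 9/8, 0 , 1/6,  sqrt( 2)/6, exp( - 1 ), 9*sqrt (14) /14,pi, 8]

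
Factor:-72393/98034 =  - 2^(-1)*59^1*  409^1 * 16339^ (- 1) = -24131/32678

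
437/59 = 437/59 = 7.41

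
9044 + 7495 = 16539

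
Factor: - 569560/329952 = -2^( - 2)*3^( - 1)*5^1*7^( - 1)*29^1 = - 145/84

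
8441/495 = 8441/495 = 17.05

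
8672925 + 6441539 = 15114464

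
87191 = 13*6707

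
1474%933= 541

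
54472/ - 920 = -60 + 91/115 = -59.21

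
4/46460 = 1/11615=0.00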